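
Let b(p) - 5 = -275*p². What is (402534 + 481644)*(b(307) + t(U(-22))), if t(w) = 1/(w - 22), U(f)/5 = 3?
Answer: -160415787657798/7 ≈ -2.2917e+13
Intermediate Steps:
U(f) = 15 (U(f) = 5*3 = 15)
b(p) = 5 - 275*p²
t(w) = 1/(-22 + w)
(402534 + 481644)*(b(307) + t(U(-22))) = (402534 + 481644)*((5 - 275*307²) + 1/(-22 + 15)) = 884178*((5 - 275*94249) + 1/(-7)) = 884178*((5 - 25918475) - ⅐) = 884178*(-25918470 - ⅐) = 884178*(-181429291/7) = -160415787657798/7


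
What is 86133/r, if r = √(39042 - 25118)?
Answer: 86133/118 ≈ 729.94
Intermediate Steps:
r = 118 (r = √13924 = 118)
86133/r = 86133/118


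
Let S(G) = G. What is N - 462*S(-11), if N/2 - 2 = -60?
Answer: 4966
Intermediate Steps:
N = -116 (N = 4 + 2*(-60) = 4 - 120 = -116)
N - 462*S(-11) = -116 - 462*(-11) = -116 + 5082 = 4966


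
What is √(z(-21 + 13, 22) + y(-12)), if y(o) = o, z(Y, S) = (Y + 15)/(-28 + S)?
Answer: I*√474/6 ≈ 3.6286*I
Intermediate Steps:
z(Y, S) = (15 + Y)/(-28 + S)
√(z(-21 + 13, 22) + y(-12)) = √((15 + (-21 + 13))/(-28 + 22) - 12) = √((15 - 8)/(-6) - 12) = √(-⅙*7 - 12) = √(-7/6 - 12) = √(-79/6) = I*√474/6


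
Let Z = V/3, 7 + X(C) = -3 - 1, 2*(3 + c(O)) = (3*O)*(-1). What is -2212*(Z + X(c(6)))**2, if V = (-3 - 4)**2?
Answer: -566272/9 ≈ -62919.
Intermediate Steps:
c(O) = -3 - 3*O/2 (c(O) = -3 + ((3*O)*(-1))/2 = -3 + (-3*O)/2 = -3 - 3*O/2)
V = 49 (V = (-7)**2 = 49)
X(C) = -11 (X(C) = -7 + (-3 - 1) = -7 - 4 = -11)
Z = 49/3 ≈ 16.333
-2212*(Z + X(c(6)))**2 = -2212*(49/3 - 11)**2 = -2212*(16/3)**2 = -2212*256/9 = -566272/9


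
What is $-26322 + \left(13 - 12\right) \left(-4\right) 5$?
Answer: $-26342$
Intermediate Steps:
$-26322 + \left(13 - 12\right) \left(-4\right) 5 = -26322 + 1 \left(-4\right) 5 = -26322 - 20 = -26342$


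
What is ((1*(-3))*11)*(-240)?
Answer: 7920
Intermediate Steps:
((1*(-3))*11)*(-240) = -3*11*(-240) = -33*(-240) = 7920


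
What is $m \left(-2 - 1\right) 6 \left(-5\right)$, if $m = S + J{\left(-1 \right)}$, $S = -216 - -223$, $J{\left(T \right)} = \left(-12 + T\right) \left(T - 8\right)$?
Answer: $11160$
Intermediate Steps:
$J{\left(T \right)} = \left(-12 + T\right) \left(-8 + T\right)$
$S = 7$ ($S = -216 + 223 = 7$)
$m = 124$ ($m = 7 + \left(96 + \left(-1\right)^{2} - -20\right) = 7 + \left(96 + 1 + 20\right) = 7 + 117 = 124$)
$m \left(-2 - 1\right) 6 \left(-5\right) = 124 \left(-2 - 1\right) 6 \left(-5\right) = 124 \left(\left(-3\right) \left(-30\right)\right) = 124 \cdot 90 = 11160$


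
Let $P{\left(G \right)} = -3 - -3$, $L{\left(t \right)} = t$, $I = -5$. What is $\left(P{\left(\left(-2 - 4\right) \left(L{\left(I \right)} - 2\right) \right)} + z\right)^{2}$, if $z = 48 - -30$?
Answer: $6084$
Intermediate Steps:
$z = 78$ ($z = 48 + 30 = 78$)
$P{\left(G \right)} = 0$ ($P{\left(G \right)} = -3 + 3 = 0$)
$\left(P{\left(\left(-2 - 4\right) \left(L{\left(I \right)} - 2\right) \right)} + z\right)^{2} = \left(0 + 78\right)^{2} = 78^{2} = 6084$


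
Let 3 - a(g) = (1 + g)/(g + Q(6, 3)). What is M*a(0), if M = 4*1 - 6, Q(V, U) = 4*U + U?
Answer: -88/15 ≈ -5.8667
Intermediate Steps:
Q(V, U) = 5*U
a(g) = 3 - (1 + g)/(15 + g) (a(g) = 3 - (1 + g)/(g + 5*3) = 3 - (1 + g)/(g + 15) = 3 - (1 + g)/(15 + g))
M = -2 (M = 4 - 6 = -2)
M*a(0) = -4*(22 + 0)/(15 + 0) = -4*22/15 = -2*44/15 = -88/15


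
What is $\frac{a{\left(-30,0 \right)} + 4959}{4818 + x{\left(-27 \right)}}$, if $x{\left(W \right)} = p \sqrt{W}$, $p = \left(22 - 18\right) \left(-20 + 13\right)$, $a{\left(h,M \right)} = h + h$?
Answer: $\frac{1311299}{1290794} + \frac{11431 i \sqrt{3}}{645397} \approx 1.0159 + 0.030677 i$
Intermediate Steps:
$a{\left(h,M \right)} = 2 h$
$p = -28$ ($p = 4 \left(-7\right) = -28$)
$x{\left(W \right)} = - 28 \sqrt{W}$
$\frac{a{\left(-30,0 \right)} + 4959}{4818 + x{\left(-27 \right)}} = \frac{2 \left(-30\right) + 4959}{4818 - 28 \sqrt{-27}} = \frac{-60 + 4959}{4818 - 28 \cdot 3 i \sqrt{3}} = \frac{4899}{4818 - 84 i \sqrt{3}}$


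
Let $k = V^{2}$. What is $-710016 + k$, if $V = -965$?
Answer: $221209$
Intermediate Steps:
$k = 931225$ ($k = \left(-965\right)^{2} = 931225$)
$-710016 + k = -710016 + 931225 = 221209$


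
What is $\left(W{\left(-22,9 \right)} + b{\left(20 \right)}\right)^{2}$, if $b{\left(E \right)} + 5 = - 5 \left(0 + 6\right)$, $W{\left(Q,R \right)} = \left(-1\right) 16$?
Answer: $2601$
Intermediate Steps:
$W{\left(Q,R \right)} = -16$
$b{\left(E \right)} = -35$ ($b{\left(E \right)} = -5 - 5 \left(0 + 6\right) = -5 - 30 = -35$)
$\left(W{\left(-22,9 \right)} + b{\left(20 \right)}\right)^{2} = \left(-16 - 35\right)^{2} = \left(-51\right)^{2} = 2601$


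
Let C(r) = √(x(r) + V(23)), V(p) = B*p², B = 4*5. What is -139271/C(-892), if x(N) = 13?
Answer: -12661*√1177/321 ≈ -1353.2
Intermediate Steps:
B = 20
V(p) = 20*p²
C(r) = 3*√1177 (C(r) = √(13 + 20*23²) = √(13 + 20*529) = √(13 + 10580) = √10593 = 3*√1177)
-139271/C(-892) = -139271*√1177/3531 = -12661*√1177/321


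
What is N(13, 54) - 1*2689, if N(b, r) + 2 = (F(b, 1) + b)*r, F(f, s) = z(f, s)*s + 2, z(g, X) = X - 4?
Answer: -2043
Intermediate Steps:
z(g, X) = -4 + X
F(f, s) = 2 + s*(-4 + s) (F(f, s) = (-4 + s)*s + 2 = s*(-4 + s) + 2 = 2 + s*(-4 + s))
N(b, r) = -2 + r*(-1 + b) (N(b, r) = -2 + ((2 + 1*(-4 + 1)) + b)*r = -2 + ((2 + 1*(-3)) + b)*r = -2 + ((2 - 3) + b)*r = -2 + (-1 + b)*r = -2 + r*(-1 + b))
N(13, 54) - 1*2689 = (-2 - 1*54 + 13*54) - 1*2689 = (-2 - 54 + 702) - 2689 = 646 - 2689 = -2043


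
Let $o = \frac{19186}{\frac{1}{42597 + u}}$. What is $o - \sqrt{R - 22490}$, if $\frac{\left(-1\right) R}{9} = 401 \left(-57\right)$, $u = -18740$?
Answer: $457720402 - \sqrt{183223} \approx 4.5772 \cdot 10^{8}$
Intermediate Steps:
$R = 205713$ ($R = - 9 \cdot 401 \left(-57\right) = \left(-9\right) \left(-22857\right) = 205713$)
$o = 457720402$ ($o = \frac{19186}{\frac{1}{42597 - 18740}} = \frac{19186}{\frac{1}{23857}} = 19186 \frac{1}{\frac{1}{23857}} = 19186 \cdot 23857 = 457720402$)
$o - \sqrt{R - 22490} = 457720402 - \sqrt{205713 - 22490} = 457720402 - \sqrt{183223}$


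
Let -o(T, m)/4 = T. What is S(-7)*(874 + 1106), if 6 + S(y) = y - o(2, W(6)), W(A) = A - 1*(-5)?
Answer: -9900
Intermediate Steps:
W(A) = 5 + A (W(A) = A + 5 = 5 + A)
o(T, m) = -4*T
S(y) = 2 + y (S(y) = -6 + (y - (-4)*2) = -6 + (y - 1*(-8)) = -6 + (y + 8) = -6 + (8 + y) = 2 + y)
S(-7)*(874 + 1106) = (2 - 7)*(874 + 1106) = -5*1980 = -9900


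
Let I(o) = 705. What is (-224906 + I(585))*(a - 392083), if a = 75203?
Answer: 71044812880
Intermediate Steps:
(-224906 + I(585))*(a - 392083) = (-224906 + 705)*(75203 - 392083) = -224201*(-316880) = 71044812880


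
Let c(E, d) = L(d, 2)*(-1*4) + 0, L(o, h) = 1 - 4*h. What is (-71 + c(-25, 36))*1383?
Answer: -59469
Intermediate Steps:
c(E, d) = 28 (c(E, d) = (1 - 4*2)*(-1*4) + 0 = (1 - 8)*(-4) + 0 = -7*(-4) + 0 = 28 + 0 = 28)
(-71 + c(-25, 36))*1383 = (-71 + 28)*1383 = -43*1383 = -59469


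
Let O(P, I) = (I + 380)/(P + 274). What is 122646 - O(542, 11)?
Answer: 5886985/48 ≈ 1.2265e+5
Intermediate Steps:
O(P, I) = (380 + I)/(274 + P)
122646 - O(542, 11) = 122646 - (380 + 11)/(274 + 542) = 122646 - 391/816 = 122646 - 1*23/48 = 122646 - 23/48 = 5886985/48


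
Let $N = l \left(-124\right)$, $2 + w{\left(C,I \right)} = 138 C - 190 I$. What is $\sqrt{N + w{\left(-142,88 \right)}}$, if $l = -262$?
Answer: $i \sqrt{3830} \approx 61.887 i$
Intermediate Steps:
$w{\left(C,I \right)} = -2 - 190 I + 138 C$ ($w{\left(C,I \right)} = -2 + \left(138 C - 190 I\right) = -2 + \left(- 190 I + 138 C\right) = -2 - 190 I + 138 C$)
$N = 32488$ ($N = \left(-262\right) \left(-124\right) = 32488$)
$\sqrt{N + w{\left(-142,88 \right)}} = \sqrt{32488 - 36318} = \sqrt{-3830} = i \sqrt{3830}$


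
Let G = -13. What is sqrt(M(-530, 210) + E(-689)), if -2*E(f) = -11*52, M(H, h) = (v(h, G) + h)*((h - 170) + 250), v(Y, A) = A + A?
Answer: sqrt(53646) ≈ 231.62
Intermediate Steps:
v(Y, A) = 2*A
M(H, h) = (-26 + h)*(80 + h) (M(H, h) = (2*(-13) + h)*((h - 170) + 250) = (-26 + h)*((-170 + h) + 250) = (-26 + h)*(80 + h))
E(f) = 286 (E(f) = -(-11)*52/2 = -1/2*(-572) = 286)
sqrt(M(-530, 210) + E(-689)) = sqrt((-2080 + 210**2 + 54*210) + 286) = sqrt((-2080 + 44100 + 11340) + 286) = sqrt(53360 + 286) = sqrt(53646)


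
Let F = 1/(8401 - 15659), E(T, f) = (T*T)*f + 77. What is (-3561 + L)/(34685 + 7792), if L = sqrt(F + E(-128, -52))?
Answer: -1187/14159 + I*sqrt(44876394571782)/308298066 ≈ -0.083834 + 0.021729*I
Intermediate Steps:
E(T, f) = 77 + f*T**2 (E(T, f) = T**2*f + 77 = f*T**2 + 77 = 77 + f*T**2)
F = -1/7258 (F = 1/(-7258) = -1/7258 ≈ -0.00013778)
L = I*sqrt(44876394571782)/7258 (L = sqrt(-1/7258 + (77 - 52*(-128)**2)) = sqrt(-1/7258 + (77 - 52*16384)) = sqrt(-1/7258 + (77 - 851968)) = sqrt(-1/7258 - 851891) = sqrt(-6183024879/7258) = I*sqrt(44876394571782)/7258 ≈ 922.98*I)
(-3561 + L)/(34685 + 7792) = (-3561 + I*sqrt(44876394571782)/7258)/(34685 + 7792) = (-3561 + I*sqrt(44876394571782)/7258)/42477 = (-3561 + I*sqrt(44876394571782)/7258)*(1/42477) = -1187/14159 + I*sqrt(44876394571782)/308298066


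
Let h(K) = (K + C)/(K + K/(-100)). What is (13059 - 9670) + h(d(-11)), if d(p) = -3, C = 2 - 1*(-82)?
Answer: 36979/11 ≈ 3361.7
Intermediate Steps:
C = 84 (C = 2 + 82 = 84)
h(K) = 100*(84 + K)/(99*K) (h(K) = (K + 84)/(K + K/(-100)) = (84 + K)/(K + K*(-1/100)) = (84 + K)/(K - K/100) = (84 + K)/((99*K/100)) = (84 + K)*(100/(99*K)) = 100*(84 + K)/(99*K))
(13059 - 9670) + h(d(-11)) = (13059 - 9670) + (100/99)*(84 - 3)/(-3) = 3389 + (100/99)*(-⅓)*81 = 3389 - 300/11 = 36979/11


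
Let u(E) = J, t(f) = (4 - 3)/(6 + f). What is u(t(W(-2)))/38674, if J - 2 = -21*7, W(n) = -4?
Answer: -145/38674 ≈ -0.0037493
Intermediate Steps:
t(f) = 1/(6 + f)
J = -145 (J = 2 - 21*7 = 2 - 147 = -145)
u(E) = -145
u(t(W(-2)))/38674 = -145/38674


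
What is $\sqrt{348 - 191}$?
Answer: $\sqrt{157} \approx 12.53$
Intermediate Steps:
$\sqrt{348 - 191} = \sqrt{157}$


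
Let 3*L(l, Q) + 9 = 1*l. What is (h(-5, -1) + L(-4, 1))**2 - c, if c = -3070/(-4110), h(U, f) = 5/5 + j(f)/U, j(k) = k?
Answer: 279608/30825 ≈ 9.0708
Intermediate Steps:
L(l, Q) = -3 + l/3 (L(l, Q) = -3 + (1*l)/3 = -3 + l/3)
h(U, f) = 1 + f/U (h(U, f) = 5/5 + f/U = 5*(1/5) + f/U = 1 + f/U)
c = 307/411 (c = -3070*(-1/4110) = 307/411 ≈ 0.74696)
(h(-5, -1) + L(-4, 1))**2 - c = ((-5 - 1)/(-5) + (-3 + (1/3)*(-4)))**2 - 1*307/411 = (-1/5*(-6) + (-3 - 4/3))**2 - 307/411 = (6/5 - 13/3)**2 - 307/411 = (-47/15)**2 - 307/411 = 2209/225 - 307/411 = 279608/30825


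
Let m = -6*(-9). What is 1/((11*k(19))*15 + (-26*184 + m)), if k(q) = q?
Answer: -1/1595 ≈ -0.00062696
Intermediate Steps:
m = 54
1/((11*k(19))*15 + (-26*184 + m)) = 1/((11*19)*15 + (-26*184 + 54)) = 1/(209*15 + (-4784 + 54)) = 1/(3135 - 4730) = 1/(-1595) = -1/1595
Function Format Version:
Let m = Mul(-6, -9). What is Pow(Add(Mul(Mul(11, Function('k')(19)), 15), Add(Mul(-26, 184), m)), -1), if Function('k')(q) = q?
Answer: Rational(-1, 1595) ≈ -0.00062696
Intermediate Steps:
m = 54
Pow(Add(Mul(Mul(11, Function('k')(19)), 15), Add(Mul(-26, 184), m)), -1) = Pow(Add(Mul(Mul(11, 19), 15), Add(Mul(-26, 184), 54)), -1) = Pow(Add(Mul(209, 15), Add(-4784, 54)), -1) = Pow(Add(3135, -4730), -1) = Pow(-1595, -1) = Rational(-1, 1595)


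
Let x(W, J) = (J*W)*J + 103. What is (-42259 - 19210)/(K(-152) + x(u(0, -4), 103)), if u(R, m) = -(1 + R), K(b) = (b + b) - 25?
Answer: 61469/10835 ≈ 5.6732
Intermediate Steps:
K(b) = -25 + 2*b (K(b) = 2*b - 25 = -25 + 2*b)
u(R, m) = -1 - R
x(W, J) = 103 + W*J² (x(W, J) = W*J² + 103 = 103 + W*J²)
(-42259 - 19210)/(K(-152) + x(u(0, -4), 103)) = (-42259 - 19210)/((-25 + 2*(-152)) + (103 + (-1 - 1*0)*103²)) = -61469/((-25 - 304) + (103 + (-1 + 0)*10609)) = -61469/(-329 + (103 - 1*10609)) = -61469/(-329 + (103 - 10609)) = -61469/(-329 - 10506) = -61469/(-10835) = -61469*(-1/10835) = 61469/10835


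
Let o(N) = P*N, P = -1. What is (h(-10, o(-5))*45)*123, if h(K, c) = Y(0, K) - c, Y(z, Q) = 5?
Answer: 0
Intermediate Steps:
o(N) = -N
h(K, c) = 5 - c
(h(-10, o(-5))*45)*123 = ((5 - (-1)*(-5))*45)*123 = ((5 - 1*5)*45)*123 = ((5 - 5)*45)*123 = (0*45)*123 = 0*123 = 0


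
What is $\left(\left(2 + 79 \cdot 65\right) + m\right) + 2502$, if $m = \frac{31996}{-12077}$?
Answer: $\frac{92224207}{12077} \approx 7636.4$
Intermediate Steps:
$m = - \frac{31996}{12077}$ ($m = 31996 \left(- \frac{1}{12077}\right) = - \frac{31996}{12077} \approx -2.6493$)
$\left(\left(2 + 79 \cdot 65\right) + m\right) + 2502 = \left(\left(2 + 79 \cdot 65\right) - \frac{31996}{12077}\right) + 2502 = \left(\left(2 + 5135\right) - \frac{31996}{12077}\right) + 2502 = \left(5137 - \frac{31996}{12077}\right) + 2502 = \frac{62007553}{12077} + 2502 = \frac{92224207}{12077}$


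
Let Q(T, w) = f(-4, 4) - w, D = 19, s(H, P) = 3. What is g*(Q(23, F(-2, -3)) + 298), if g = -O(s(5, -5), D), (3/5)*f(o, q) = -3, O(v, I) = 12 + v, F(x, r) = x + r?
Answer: -4470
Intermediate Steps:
F(x, r) = r + x
f(o, q) = -5 (f(o, q) = (5/3)*(-3) = -5)
Q(T, w) = -5 - w
g = -15 (g = -(12 + 3) = -1*15 = -15)
g*(Q(23, F(-2, -3)) + 298) = -15*((-5 - (-3 - 2)) + 298) = -15*((-5 - 1*(-5)) + 298) = -15*((-5 + 5) + 298) = -15*(0 + 298) = -15*298 = -4470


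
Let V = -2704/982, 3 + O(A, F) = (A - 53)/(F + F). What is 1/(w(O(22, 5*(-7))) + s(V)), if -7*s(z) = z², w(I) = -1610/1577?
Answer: -2661293159/5599587478 ≈ -0.47527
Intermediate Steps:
O(A, F) = -3 + (-53 + A)/(2*F) (O(A, F) = -3 + (A - 53)/(F + F) = -3 + (-53 + A)/((2*F)) = -3 + (-53 + A)*(1/(2*F)) = -3 + (-53 + A)/(2*F))
w(I) = -1610/1577 (w(I) = -1610*1/1577 = -1610/1577)
V = -1352/491 (V = -2704*1/982 = -1352/491 ≈ -2.7536)
s(z) = -z²/7
1/(w(O(22, 5*(-7))) + s(V)) = 1/(-1610/1577 - (-1352/491)²/7) = 1/(-1610/1577 - ⅐*1827904/241081) = 1/(-1610/1577 - 1827904/1687567) = 1/(-5599587478/2661293159) = -2661293159/5599587478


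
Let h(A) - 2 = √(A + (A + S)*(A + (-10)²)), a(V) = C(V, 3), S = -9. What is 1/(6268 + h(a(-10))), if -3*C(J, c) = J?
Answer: 5643/35382134 - 3*I*√1310/176910670 ≈ 0.00015949 - 6.1377e-7*I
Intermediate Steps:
C(J, c) = -J/3
a(V) = -V/3
h(A) = 2 + √(A + (-9 + A)*(100 + A)) (h(A) = 2 + √(A + (A - 9)*(A + (-10)²)) = 2 + √(A + (-9 + A)*(A + 100)) = 2 + √(A + (-9 + A)*(100 + A)))
1/(6268 + h(a(-10))) = 1/(6268 + (2 + √(-900 + (-⅓*(-10))² + 92*(-⅓*(-10))))) = 1/(6268 + (2 + √(-900 + (10/3)² + 92*(10/3)))) = 1/(6268 + (2 + √(-900 + 100/9 + 920/3))) = 1/(6268 + (2 + √(-5240/9))) = 1/(6268 + (2 + 2*I*√1310/3)) = 1/(6270 + 2*I*√1310/3)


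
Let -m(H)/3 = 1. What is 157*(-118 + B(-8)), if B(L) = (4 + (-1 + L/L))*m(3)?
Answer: -20410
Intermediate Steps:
m(H) = -3 (m(H) = -3*1 = -3)
B(L) = -12 (B(L) = (4 + (-1 + L/L))*(-3) = (4 + (-1 + 1))*(-3) = (4 + 0)*(-3) = 4*(-3) = -12)
157*(-118 + B(-8)) = 157*(-118 - 12) = 157*(-130) = -20410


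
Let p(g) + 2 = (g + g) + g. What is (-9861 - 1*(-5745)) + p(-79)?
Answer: -4355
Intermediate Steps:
p(g) = -2 + 3*g (p(g) = -2 + ((g + g) + g) = -2 + (2*g + g) = -2 + 3*g)
(-9861 - 1*(-5745)) + p(-79) = (-9861 - 1*(-5745)) + (-2 + 3*(-79)) = (-9861 + 5745) + (-2 - 237) = -4116 - 239 = -4355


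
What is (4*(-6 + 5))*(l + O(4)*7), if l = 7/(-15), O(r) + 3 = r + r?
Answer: -2072/15 ≈ -138.13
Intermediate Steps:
O(r) = -3 + 2*r (O(r) = -3 + (r + r) = -3 + 2*r)
l = -7/15 (l = 7*(-1/15) = -7/15 ≈ -0.46667)
(4*(-6 + 5))*(l + O(4)*7) = (4*(-6 + 5))*(-7/15 + (-3 + 2*4)*7) = (4*(-1))*(-7/15 + (-3 + 8)*7) = -4*(-7/15 + 5*7) = -4*(-7/15 + 35) = -4*518/15 = -2072/15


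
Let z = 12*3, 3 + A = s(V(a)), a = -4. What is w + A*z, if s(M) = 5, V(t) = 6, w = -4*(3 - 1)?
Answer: 64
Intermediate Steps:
w = -8 (w = -4*2 = -8)
A = 2 (A = -3 + 5 = 2)
z = 36
w + A*z = -8 + 2*36 = -8 + 72 = 64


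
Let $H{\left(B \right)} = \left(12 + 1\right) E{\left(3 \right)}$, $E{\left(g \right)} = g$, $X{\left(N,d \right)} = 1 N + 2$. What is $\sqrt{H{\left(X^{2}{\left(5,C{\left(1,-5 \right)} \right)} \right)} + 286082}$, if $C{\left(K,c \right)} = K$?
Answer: $37 \sqrt{209} \approx 534.9$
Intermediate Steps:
$X{\left(N,d \right)} = 2 + N$ ($X{\left(N,d \right)} = N + 2 = 2 + N$)
$H{\left(B \right)} = 39$ ($H{\left(B \right)} = \left(12 + 1\right) 3 = 13 \cdot 3 = 39$)
$\sqrt{H{\left(X^{2}{\left(5,C{\left(1,-5 \right)} \right)} \right)} + 286082} = \sqrt{39 + 286082} = \sqrt{286121} = 37 \sqrt{209}$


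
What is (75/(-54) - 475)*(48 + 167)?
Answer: -1843625/18 ≈ -1.0242e+5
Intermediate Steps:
(75/(-54) - 475)*(48 + 167) = (75*(-1/54) - 475)*215 = (-25/18 - 475)*215 = -8575/18*215 = -1843625/18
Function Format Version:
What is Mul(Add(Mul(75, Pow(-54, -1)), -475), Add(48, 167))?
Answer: Rational(-1843625, 18) ≈ -1.0242e+5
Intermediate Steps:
Mul(Add(Mul(75, Pow(-54, -1)), -475), Add(48, 167)) = Mul(Add(Mul(75, Rational(-1, 54)), -475), 215) = Mul(Add(Rational(-25, 18), -475), 215) = Mul(Rational(-8575, 18), 215) = Rational(-1843625, 18)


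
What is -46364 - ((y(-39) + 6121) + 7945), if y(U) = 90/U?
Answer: -785560/13 ≈ -60428.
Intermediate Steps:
-46364 - ((y(-39) + 6121) + 7945) = -46364 - ((90/(-39) + 6121) + 7945) = -46364 - ((90*(-1/39) + 6121) + 7945) = -46364 - ((-30/13 + 6121) + 7945) = -46364 - (79543/13 + 7945) = -46364 - 1*182828/13 = -46364 - 182828/13 = -785560/13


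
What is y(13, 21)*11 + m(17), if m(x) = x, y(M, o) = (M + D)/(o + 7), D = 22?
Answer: 123/4 ≈ 30.750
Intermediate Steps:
y(M, o) = (22 + M)/(7 + o) (y(M, o) = (M + 22)/(o + 7) = (22 + M)/(7 + o))
y(13, 21)*11 + m(17) = ((22 + 13)/(7 + 21))*11 + 17 = (35/28)*11 + 17 = ((1/28)*35)*11 + 17 = (5/4)*11 + 17 = 55/4 + 17 = 123/4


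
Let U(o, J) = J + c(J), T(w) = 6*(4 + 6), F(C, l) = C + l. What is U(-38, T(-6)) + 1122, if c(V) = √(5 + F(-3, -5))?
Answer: 1182 + I*√3 ≈ 1182.0 + 1.732*I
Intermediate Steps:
T(w) = 60 (T(w) = 6*10 = 60)
c(V) = I*√3 (c(V) = √(5 + (-3 - 5)) = √(5 - 8) = √(-3) = I*√3)
U(o, J) = J + I*√3
U(-38, T(-6)) + 1122 = (60 + I*√3) + 1122 = 1182 + I*√3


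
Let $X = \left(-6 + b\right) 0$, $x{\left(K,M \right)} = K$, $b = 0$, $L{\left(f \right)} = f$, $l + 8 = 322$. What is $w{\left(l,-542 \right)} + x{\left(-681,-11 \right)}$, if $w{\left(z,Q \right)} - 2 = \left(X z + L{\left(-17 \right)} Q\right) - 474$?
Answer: $8061$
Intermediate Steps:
$l = 314$ ($l = -8 + 322 = 314$)
$X = 0$ ($X = \left(-6 + 0\right) 0 = \left(-6\right) 0 = 0$)
$w{\left(z,Q \right)} = -472 - 17 Q$ ($w{\left(z,Q \right)} = 2 + \left(\left(0 z - 17 Q\right) - 474\right) = 2 + \left(\left(0 - 17 Q\right) - 474\right) = 2 - \left(474 + 17 Q\right) = -472 - 17 Q$)
$w{\left(l,-542 \right)} + x{\left(-681,-11 \right)} = \left(-472 - -9214\right) - 681 = \left(-472 + 9214\right) - 681 = 8742 - 681 = 8061$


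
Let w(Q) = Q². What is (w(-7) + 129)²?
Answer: 31684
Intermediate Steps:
(w(-7) + 129)² = ((-7)² + 129)² = (49 + 129)² = 178² = 31684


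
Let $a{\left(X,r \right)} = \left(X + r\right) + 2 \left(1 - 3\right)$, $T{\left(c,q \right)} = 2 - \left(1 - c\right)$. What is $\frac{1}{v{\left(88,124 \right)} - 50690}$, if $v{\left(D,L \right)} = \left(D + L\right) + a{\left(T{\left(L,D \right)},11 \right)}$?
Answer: $- \frac{1}{50346} \approx -1.9863 \cdot 10^{-5}$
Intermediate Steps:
$T{\left(c,q \right)} = 1 + c$ ($T{\left(c,q \right)} = 2 + \left(-1 + c\right) = 1 + c$)
$a{\left(X,r \right)} = -4 + X + r$ ($a{\left(X,r \right)} = \left(X + r\right) + 2 \left(-2\right) = \left(X + r\right) - 4 = -4 + X + r$)
$v{\left(D,L \right)} = 8 + D + 2 L$ ($v{\left(D,L \right)} = \left(D + L\right) + \left(-4 + \left(1 + L\right) + 11\right) = \left(D + L\right) + \left(8 + L\right) = 8 + D + 2 L$)
$\frac{1}{v{\left(88,124 \right)} - 50690} = \frac{1}{\left(8 + 88 + 2 \cdot 124\right) - 50690} = \frac{1}{\left(8 + 88 + 248\right) - 50690} = \frac{1}{344 - 50690} = \frac{1}{-50346} = - \frac{1}{50346}$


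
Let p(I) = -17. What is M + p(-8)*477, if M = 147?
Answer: -7962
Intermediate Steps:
M + p(-8)*477 = 147 - 17*477 = 147 - 8109 = -7962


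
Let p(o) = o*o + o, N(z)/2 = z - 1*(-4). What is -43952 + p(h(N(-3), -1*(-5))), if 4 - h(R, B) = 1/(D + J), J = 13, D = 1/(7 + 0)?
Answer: -371846195/8464 ≈ -43933.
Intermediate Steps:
D = 1/7 ≈ 0.14286
N(z) = 8 + 2*z (N(z) = 2*(z - 1*(-4)) = 2*(z + 4) = 2*(4 + z) = 8 + 2*z)
h(R, B) = 361/92 (h(R, B) = 4 - 1/(1/7 + 13) = 4 - 1/92/7 = 4 - 1*7/92 = 4 - 7/92 = 361/92)
p(o) = o + o**2 (p(o) = o**2 + o = o + o**2)
-43952 + p(h(N(-3), -1*(-5))) = -43952 + 361*(1 + 361/92)/92 = -43952 + (361/92)*(453/92) = -43952 + 163533/8464 = -371846195/8464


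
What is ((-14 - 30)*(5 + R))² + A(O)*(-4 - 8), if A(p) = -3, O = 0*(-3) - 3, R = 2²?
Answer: 156852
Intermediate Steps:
R = 4
O = -3 (O = 0 - 3 = -3)
((-14 - 30)*(5 + R))² + A(O)*(-4 - 8) = ((-14 - 30)*(5 + 4))² - 3*(-4 - 8) = (-44*9)² - 3*(-12) = (-396)² + 36 = 156816 + 36 = 156852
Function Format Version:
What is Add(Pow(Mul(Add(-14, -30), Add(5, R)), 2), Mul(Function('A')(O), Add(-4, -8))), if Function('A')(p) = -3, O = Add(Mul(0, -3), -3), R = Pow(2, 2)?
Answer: 156852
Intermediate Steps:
R = 4
O = -3 (O = Add(0, -3) = -3)
Add(Pow(Mul(Add(-14, -30), Add(5, R)), 2), Mul(Function('A')(O), Add(-4, -8))) = Add(Pow(Mul(Add(-14, -30), Add(5, 4)), 2), Mul(-3, Add(-4, -8))) = Add(Pow(Mul(-44, 9), 2), Mul(-3, -12)) = Add(Pow(-396, 2), 36) = Add(156816, 36) = 156852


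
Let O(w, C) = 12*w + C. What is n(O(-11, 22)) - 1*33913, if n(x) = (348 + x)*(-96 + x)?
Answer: -82941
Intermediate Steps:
O(w, C) = C + 12*w
n(x) = (-96 + x)*(348 + x)
n(O(-11, 22)) - 1*33913 = (-33408 + (22 + 12*(-11))² + 252*(22 + 12*(-11))) - 1*33913 = (-33408 + (22 - 132)² + 252*(22 - 132)) - 33913 = (-33408 + (-110)² + 252*(-110)) - 33913 = (-33408 + 12100 - 27720) - 33913 = -49028 - 33913 = -82941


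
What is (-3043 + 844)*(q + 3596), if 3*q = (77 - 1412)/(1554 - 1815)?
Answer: -688287733/87 ≈ -7.9114e+6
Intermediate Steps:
q = 445/261 (q = ((77 - 1412)/(1554 - 1815))/3 = (-1335/(-261))/3 = (-1335*(-1/261))/3 = (1/3)*(445/87) = 445/261 ≈ 1.7050)
(-3043 + 844)*(q + 3596) = (-3043 + 844)*(445/261 + 3596) = -2199*939001/261 = -688287733/87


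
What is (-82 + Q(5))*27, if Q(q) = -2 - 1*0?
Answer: -2268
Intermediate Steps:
Q(q) = -2 (Q(q) = -2 + 0 = -2)
(-82 + Q(5))*27 = (-82 - 2)*27 = -84*27 = -2268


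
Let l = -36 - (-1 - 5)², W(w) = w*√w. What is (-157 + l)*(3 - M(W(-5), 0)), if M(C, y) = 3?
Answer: 0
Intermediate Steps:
W(w) = w^(3/2)
l = -72 (l = -36 - 1*(-6)² = -36 - 1*36 = -36 - 36 = -72)
(-157 + l)*(3 - M(W(-5), 0)) = (-157 - 72)*(3 - 1*3) = -229*(3 - 3) = -229*0 = 0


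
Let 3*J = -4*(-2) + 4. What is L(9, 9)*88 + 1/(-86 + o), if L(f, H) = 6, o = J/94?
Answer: 2133073/4040 ≈ 527.99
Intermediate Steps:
J = 4 (J = (-4*(-2) + 4)/3 = (8 + 4)/3 = (⅓)*12 = 4)
o = 2/47 (o = 4/94 = 4*(1/94) = 2/47 ≈ 0.042553)
L(9, 9)*88 + 1/(-86 + o) = 6*88 + 1/(-86 + 2/47) = 528 + 1/(-4040/47) = 528 - 47/4040 = 2133073/4040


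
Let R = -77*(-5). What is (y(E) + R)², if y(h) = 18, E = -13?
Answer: 162409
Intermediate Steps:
R = 385
(y(E) + R)² = (18 + 385)² = 403² = 162409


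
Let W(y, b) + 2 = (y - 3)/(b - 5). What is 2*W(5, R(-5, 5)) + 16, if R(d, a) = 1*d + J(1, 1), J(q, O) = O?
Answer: 104/9 ≈ 11.556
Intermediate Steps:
R(d, a) = 1 + d (R(d, a) = 1*d + 1 = d + 1 = 1 + d)
W(y, b) = -2 + (-3 + y)/(-5 + b) (W(y, b) = -2 + (y - 3)/(b - 5) = -2 + (-3 + y)/(-5 + b))
2*W(5, R(-5, 5)) + 16 = 2*((7 + 5 - 2*(1 - 5))/(-5 + (1 - 5))) + 16 = 2*((7 + 5 - 2*(-4))/(-5 - 4)) + 16 = 2*((7 + 5 + 8)/(-9)) + 16 = 2*(-⅑*20) + 16 = 2*(-20/9) + 16 = -40/9 + 16 = 104/9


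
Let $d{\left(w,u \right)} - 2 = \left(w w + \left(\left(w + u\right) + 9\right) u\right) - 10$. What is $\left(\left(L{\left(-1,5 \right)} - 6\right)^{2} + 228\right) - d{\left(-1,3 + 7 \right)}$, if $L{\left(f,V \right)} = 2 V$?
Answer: $71$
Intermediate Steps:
$d{\left(w,u \right)} = -8 + w^{2} + u \left(9 + u + w\right)$ ($d{\left(w,u \right)} = 2 - \left(10 - w w - \left(\left(w + u\right) + 9\right) u\right) = 2 - \left(10 - w^{2} - \left(\left(u + w\right) + 9\right) u\right) = 2 - \left(10 - w^{2} - \left(9 + u + w\right) u\right) = 2 - \left(10 - w^{2} - u \left(9 + u + w\right)\right) = 2 + \left(-10 + w^{2} + u \left(9 + u + w\right)\right) = -8 + w^{2} + u \left(9 + u + w\right)$)
$\left(\left(L{\left(-1,5 \right)} - 6\right)^{2} + 228\right) - d{\left(-1,3 + 7 \right)} = \left(\left(2 \cdot 5 - 6\right)^{2} + 228\right) - \left(-8 + \left(3 + 7\right)^{2} + \left(-1\right)^{2} + 9 \left(3 + 7\right) + \left(3 + 7\right) \left(-1\right)\right) = \left(\left(10 - 6\right)^{2} + 228\right) - \left(-8 + 10^{2} + 1 + 9 \cdot 10 + 10 \left(-1\right)\right) = \left(4^{2} + 228\right) - \left(-8 + 100 + 1 + 90 - 10\right) = \left(16 + 228\right) - 173 = 244 - 173 = 71$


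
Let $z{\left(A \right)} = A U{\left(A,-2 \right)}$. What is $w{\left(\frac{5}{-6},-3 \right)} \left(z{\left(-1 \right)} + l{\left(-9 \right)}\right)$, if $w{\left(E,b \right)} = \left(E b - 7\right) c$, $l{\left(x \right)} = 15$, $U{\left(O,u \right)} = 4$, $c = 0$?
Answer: $0$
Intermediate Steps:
$z{\left(A \right)} = 4 A$ ($z{\left(A \right)} = A 4 = 4 A$)
$w{\left(E,b \right)} = 0$ ($w{\left(E,b \right)} = \left(E b - 7\right) 0 = \left(-7 + E b\right) 0 = 0$)
$w{\left(\frac{5}{-6},-3 \right)} \left(z{\left(-1 \right)} + l{\left(-9 \right)}\right) = 0 \left(4 \left(-1\right) + 15\right) = 0 \left(-4 + 15\right) = 0 \cdot 11 = 0$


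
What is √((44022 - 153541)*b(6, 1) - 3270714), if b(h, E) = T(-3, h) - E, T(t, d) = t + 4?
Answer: I*√3270714 ≈ 1808.5*I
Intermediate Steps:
T(t, d) = 4 + t
b(h, E) = 1 - E (b(h, E) = (4 - 3) - E = 1 - E)
√((44022 - 153541)*b(6, 1) - 3270714) = √((44022 - 153541)*(1 - 1*1) - 3270714) = √(-109519*(1 - 1) - 3270714) = √(-109519*0 - 3270714) = √(0 - 3270714) = √(-3270714) = I*√3270714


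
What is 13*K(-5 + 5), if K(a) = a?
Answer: 0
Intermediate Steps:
13*K(-5 + 5) = 13*(-5 + 5) = 13*0 = 0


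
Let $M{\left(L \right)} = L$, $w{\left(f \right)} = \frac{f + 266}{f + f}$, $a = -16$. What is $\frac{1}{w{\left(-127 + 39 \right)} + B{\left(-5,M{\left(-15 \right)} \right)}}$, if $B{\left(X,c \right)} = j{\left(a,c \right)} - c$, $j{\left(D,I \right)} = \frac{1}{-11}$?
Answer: $\frac{88}{1223} \approx 0.071954$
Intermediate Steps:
$j{\left(D,I \right)} = - \frac{1}{11}$
$w{\left(f \right)} = \frac{266 + f}{2 f}$
$B{\left(X,c \right)} = - \frac{1}{11} - c$
$\frac{1}{w{\left(-127 + 39 \right)} + B{\left(-5,M{\left(-15 \right)} \right)}} = \frac{1}{\frac{266 + \left(-127 + 39\right)}{2 \left(-127 + 39\right)} - - \frac{164}{11}} = \frac{1}{\frac{266 - 88}{2 \left(-88\right)} + \left(- \frac{1}{11} + 15\right)} = \frac{1}{\frac{1}{2} \left(- \frac{1}{88}\right) 178 + \frac{164}{11}} = \frac{1}{- \frac{89}{88} + \frac{164}{11}} = \frac{1}{\frac{1223}{88}} = \frac{88}{1223}$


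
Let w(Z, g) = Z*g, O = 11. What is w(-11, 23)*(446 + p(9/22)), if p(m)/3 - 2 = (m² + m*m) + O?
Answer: -2705099/22 ≈ -1.2296e+5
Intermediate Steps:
p(m) = 39 + 6*m² (p(m) = 6 + 3*((m² + m*m) + 11) = 6 + 3*((m² + m²) + 11) = 6 + 3*(2*m² + 11) = 6 + 3*(11 + 2*m²) = 6 + (33 + 6*m²) = 39 + 6*m²)
w(-11, 23)*(446 + p(9/22)) = (-11*23)*(446 + (39 + 6*(9/22)²)) = -253*(446 + (39 + 6*(9*(1/22))²)) = -253*(446 + (39 + 6*(9/22)²)) = -253*(446 + (39 + 6*(81/484))) = -253*(446 + (39 + 243/242)) = -253*(446 + 9681/242) = -253*117613/242 = -2705099/22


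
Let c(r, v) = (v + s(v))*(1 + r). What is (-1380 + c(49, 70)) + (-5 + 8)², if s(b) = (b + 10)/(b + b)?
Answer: 15103/7 ≈ 2157.6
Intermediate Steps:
s(b) = (10 + b)/(2*b) (s(b) = (10 + b)/((2*b)) = (10 + b)*(1/(2*b)) = (10 + b)/(2*b))
c(r, v) = (1 + r)*(v + (10 + v)/(2*v)) (c(r, v) = (v + (10 + v)/(2*v))*(1 + r) = (1 + r)*(v + (10 + v)/(2*v)))
(-1380 + c(49, 70)) + (-5 + 8)² = (-1380 + (½)*(10 + 70 + 49*(10 + 70) + 2*70²*(1 + 49))/70) + (-5 + 8)² = (-1380 + (½)*(1/70)*(10 + 70 + 49*80 + 2*4900*50)) + 3² = (-1380 + (½)*(1/70)*(10 + 70 + 3920 + 490000)) + 9 = (-1380 + (½)*(1/70)*494000) + 9 = (-1380 + 24700/7) + 9 = 15040/7 + 9 = 15103/7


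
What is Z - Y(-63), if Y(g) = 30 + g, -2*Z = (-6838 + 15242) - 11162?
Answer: 1412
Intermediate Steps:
Z = 1379 (Z = -((-6838 + 15242) - 11162)/2 = -(8404 - 11162)/2 = -½*(-2758) = 1379)
Z - Y(-63) = 1379 - (30 - 63) = 1379 - 1*(-33) = 1379 + 33 = 1412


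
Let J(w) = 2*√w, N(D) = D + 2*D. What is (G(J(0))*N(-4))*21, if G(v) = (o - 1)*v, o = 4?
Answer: 0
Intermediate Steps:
N(D) = 3*D
G(v) = 3*v (G(v) = (4 - 1)*v = 3*v)
(G(J(0))*N(-4))*21 = ((3*(2*√0))*(3*(-4)))*21 = ((3*(2*0))*(-12))*21 = ((3*0)*(-12))*21 = (0*(-12))*21 = 0*21 = 0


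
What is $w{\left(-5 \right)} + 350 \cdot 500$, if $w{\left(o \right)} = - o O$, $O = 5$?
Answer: $175025$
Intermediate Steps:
$w{\left(o \right)} = - 5 o$ ($w{\left(o \right)} = - o 5 = - 5 o$)
$w{\left(-5 \right)} + 350 \cdot 500 = \left(-5\right) \left(-5\right) + 350 \cdot 500 = 25 + 175000 = 175025$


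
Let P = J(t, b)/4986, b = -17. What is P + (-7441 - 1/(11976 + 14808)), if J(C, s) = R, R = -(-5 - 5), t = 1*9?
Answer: -55206014485/7419168 ≈ -7441.0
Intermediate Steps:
t = 9
R = 10 (R = -1*(-10) = 10)
J(C, s) = 10
P = 5/2493 (P = 10/4986 = 10*(1/4986) = 5/2493 ≈ 0.0020056)
P + (-7441 - 1/(11976 + 14808)) = 5/2493 + (-7441 - 1/(11976 + 14808)) = 5/2493 + (-7441 - 1/26784) = 5/2493 - 199299745/26784 = -55206014485/7419168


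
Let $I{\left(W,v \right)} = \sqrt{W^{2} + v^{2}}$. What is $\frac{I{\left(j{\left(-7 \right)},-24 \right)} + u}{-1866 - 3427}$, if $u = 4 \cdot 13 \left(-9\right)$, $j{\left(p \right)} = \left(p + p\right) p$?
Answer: $\frac{468}{5293} - \frac{2 \sqrt{2545}}{5293} \approx 0.069357$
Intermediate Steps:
$j{\left(p \right)} = 2 p^{2}$ ($j{\left(p \right)} = 2 p p = 2 p^{2}$)
$u = -468$ ($u = 52 \left(-9\right) = -468$)
$\frac{I{\left(j{\left(-7 \right)},-24 \right)} + u}{-1866 - 3427} = \frac{\sqrt{\left(2 \left(-7\right)^{2}\right)^{2} + \left(-24\right)^{2}} - 468}{-1866 - 3427} = \frac{\sqrt{\left(2 \cdot 49\right)^{2} + 576} - 468}{-5293} = \left(\sqrt{98^{2} + 576} - 468\right) \left(- \frac{1}{5293}\right) = \left(\sqrt{9604 + 576} - 468\right) \left(- \frac{1}{5293}\right) = \left(\sqrt{10180} - 468\right) \left(- \frac{1}{5293}\right) = \left(2 \sqrt{2545} - 468\right) \left(- \frac{1}{5293}\right) = \left(-468 + 2 \sqrt{2545}\right) \left(- \frac{1}{5293}\right) = \frac{468}{5293} - \frac{2 \sqrt{2545}}{5293}$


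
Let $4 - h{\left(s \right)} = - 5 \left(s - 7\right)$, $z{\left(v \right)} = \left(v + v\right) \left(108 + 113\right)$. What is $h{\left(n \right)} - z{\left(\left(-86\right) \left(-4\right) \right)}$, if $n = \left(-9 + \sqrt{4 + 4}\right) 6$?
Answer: $-152349 + 60 \sqrt{2} \approx -1.5226 \cdot 10^{5}$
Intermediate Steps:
$z{\left(v \right)} = 442 v$ ($z{\left(v \right)} = 2 v 221 = 442 v$)
$n = -54 + 12 \sqrt{2}$ ($n = \left(-9 + \sqrt{8}\right) 6 = \left(-9 + 2 \sqrt{2}\right) 6 = -54 + 12 \sqrt{2} \approx -37.029$)
$h{\left(s \right)} = -31 + 5 s$ ($h{\left(s \right)} = 4 - - 5 \left(s - 7\right) = 4 - - 5 \left(-7 + s\right) = 4 - \left(35 - 5 s\right) = 4 + \left(-35 + 5 s\right) = -31 + 5 s$)
$h{\left(n \right)} - z{\left(\left(-86\right) \left(-4\right) \right)} = \left(-31 + 5 \left(-54 + 12 \sqrt{2}\right)\right) - 442 \left(\left(-86\right) \left(-4\right)\right) = \left(-31 - \left(270 - 60 \sqrt{2}\right)\right) - 442 \cdot 344 = \left(-301 + 60 \sqrt{2}\right) - 152048 = -152349 + 60 \sqrt{2}$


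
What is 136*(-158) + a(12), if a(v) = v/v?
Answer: -21487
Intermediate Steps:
a(v) = 1
136*(-158) + a(12) = 136*(-158) + 1 = -21488 + 1 = -21487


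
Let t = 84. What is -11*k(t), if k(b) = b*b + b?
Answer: -78540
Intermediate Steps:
k(b) = b + b² (k(b) = b² + b = b + b²)
-11*k(t) = -924*(1 + 84) = -924*85 = -11*7140 = -78540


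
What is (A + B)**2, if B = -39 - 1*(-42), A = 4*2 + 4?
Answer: 225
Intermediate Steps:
A = 12 (A = 8 + 4 = 12)
B = 3 (B = -39 + 42 = 3)
(A + B)**2 = (12 + 3)**2 = 15**2 = 225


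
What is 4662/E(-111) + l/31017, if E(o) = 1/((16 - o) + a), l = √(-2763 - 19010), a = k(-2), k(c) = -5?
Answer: 568764 + I*√21773/31017 ≈ 5.6876e+5 + 0.0047573*I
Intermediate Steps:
a = -5
l = I*√21773 (l = √(-21773) = I*√21773 ≈ 147.56*I)
E(o) = 1/(11 - o) (E(o) = 1/((16 - o) - 5) = 1/(11 - o))
4662/E(-111) + l/31017 = 4662/((-1/(-11 - 111))) + (I*√21773)/31017 = 4662/((-1/(-122))) + (I*√21773)*(1/31017) = 4662/((-1*(-1/122))) + I*√21773/31017 = 4662/(1/122) + I*√21773/31017 = 4662*122 + I*√21773/31017 = 568764 + I*√21773/31017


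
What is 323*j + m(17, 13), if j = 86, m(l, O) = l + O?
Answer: 27808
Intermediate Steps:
m(l, O) = O + l
323*j + m(17, 13) = 323*86 + (13 + 17) = 27778 + 30 = 27808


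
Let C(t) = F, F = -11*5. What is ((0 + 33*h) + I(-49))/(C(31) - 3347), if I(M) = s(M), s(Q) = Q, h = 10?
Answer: -281/3402 ≈ -0.082598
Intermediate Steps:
F = -55
C(t) = -55
I(M) = M
((0 + 33*h) + I(-49))/(C(31) - 3347) = ((0 + 33*10) - 49)/(-55 - 3347) = ((0 + 330) - 49)/(-3402) = (330 - 49)*(-1/3402) = 281*(-1/3402) = -281/3402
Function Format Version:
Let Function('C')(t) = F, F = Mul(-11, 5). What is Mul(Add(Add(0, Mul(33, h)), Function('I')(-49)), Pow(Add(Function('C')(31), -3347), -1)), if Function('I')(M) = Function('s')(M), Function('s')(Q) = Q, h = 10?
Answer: Rational(-281, 3402) ≈ -0.082598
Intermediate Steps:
F = -55
Function('C')(t) = -55
Function('I')(M) = M
Mul(Add(Add(0, Mul(33, h)), Function('I')(-49)), Pow(Add(Function('C')(31), -3347), -1)) = Mul(Add(Add(0, Mul(33, 10)), -49), Pow(Add(-55, -3347), -1)) = Mul(Add(Add(0, 330), -49), Pow(-3402, -1)) = Mul(Add(330, -49), Rational(-1, 3402)) = Mul(281, Rational(-1, 3402)) = Rational(-281, 3402)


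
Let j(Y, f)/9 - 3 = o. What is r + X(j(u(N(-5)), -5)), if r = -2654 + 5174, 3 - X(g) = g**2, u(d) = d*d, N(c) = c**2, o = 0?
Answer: 1794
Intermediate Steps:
u(d) = d**2
j(Y, f) = 27 (j(Y, f) = 27 + 9*0 = 27 + 0 = 27)
X(g) = 3 - g**2
r = 2520
r + X(j(u(N(-5)), -5)) = 2520 + (3 - 1*27**2) = 2520 + (3 - 1*729) = 2520 + (3 - 729) = 2520 - 726 = 1794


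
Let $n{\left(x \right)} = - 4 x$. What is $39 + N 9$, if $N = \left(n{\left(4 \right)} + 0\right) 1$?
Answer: $-105$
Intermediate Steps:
$N = -16$ ($N = \left(\left(-4\right) 4 + 0\right) 1 = \left(-16 + 0\right) 1 = \left(-16\right) 1 = -16$)
$39 + N 9 = 39 - 144 = -105$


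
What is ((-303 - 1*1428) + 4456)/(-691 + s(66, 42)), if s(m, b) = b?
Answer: -2725/649 ≈ -4.1988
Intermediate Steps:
((-303 - 1*1428) + 4456)/(-691 + s(66, 42)) = ((-303 - 1*1428) + 4456)/(-691 + 42) = ((-303 - 1428) + 4456)/(-649) = (-1731 + 4456)*(-1/649) = 2725*(-1/649) = -2725/649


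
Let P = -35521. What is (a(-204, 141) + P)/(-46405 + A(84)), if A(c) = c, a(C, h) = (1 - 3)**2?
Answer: 35517/46321 ≈ 0.76676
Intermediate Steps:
a(C, h) = 4 (a(C, h) = (-2)**2 = 4)
(a(-204, 141) + P)/(-46405 + A(84)) = (4 - 35521)/(-46405 + 84) = -35517/(-46321) = -35517*(-1/46321) = 35517/46321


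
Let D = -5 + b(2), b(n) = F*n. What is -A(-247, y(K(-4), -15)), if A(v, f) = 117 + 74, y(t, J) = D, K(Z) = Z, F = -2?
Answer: -191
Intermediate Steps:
b(n) = -2*n
D = -9 (D = -5 - 2*2 = -5 - 4 = -9)
y(t, J) = -9
A(v, f) = 191
-A(-247, y(K(-4), -15)) = -1*191 = -191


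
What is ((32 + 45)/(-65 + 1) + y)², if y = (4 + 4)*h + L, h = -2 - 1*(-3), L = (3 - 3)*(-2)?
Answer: 189225/4096 ≈ 46.198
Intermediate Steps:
L = 0 (L = 0*(-2) = 0)
h = 1 (h = -2 + 3 = 1)
y = 8 (y = (4 + 4)*1 + 0 = 8*1 + 0 = 8 + 0 = 8)
((32 + 45)/(-65 + 1) + y)² = ((32 + 45)/(-65 + 1) + 8)² = (77/(-64) + 8)² = (77*(-1/64) + 8)² = (-77/64 + 8)² = (435/64)² = 189225/4096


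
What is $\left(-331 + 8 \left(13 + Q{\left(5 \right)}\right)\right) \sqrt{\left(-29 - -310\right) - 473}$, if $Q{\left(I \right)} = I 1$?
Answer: $- 1496 i \sqrt{3} \approx - 2591.1 i$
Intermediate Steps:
$Q{\left(I \right)} = I$
$\left(-331 + 8 \left(13 + Q{\left(5 \right)}\right)\right) \sqrt{\left(-29 - -310\right) - 473} = \left(-331 + 8 \left(13 + 5\right)\right) \sqrt{\left(-29 - -310\right) - 473} = \left(-331 + 8 \cdot 18\right) \sqrt{\left(-29 + 310\right) - 473} = \left(-331 + 144\right) \sqrt{281 - 473} = - 187 \sqrt{-192} = - 187 \cdot 8 i \sqrt{3} = - 1496 i \sqrt{3}$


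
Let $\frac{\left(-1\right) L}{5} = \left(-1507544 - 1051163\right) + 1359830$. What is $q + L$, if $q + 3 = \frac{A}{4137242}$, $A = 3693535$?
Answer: $\frac{24800212667979}{4137242} \approx 5.9944 \cdot 10^{6}$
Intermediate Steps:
$L = 5994385$ ($L = - 5 \left(\left(-1507544 - 1051163\right) + 1359830\right) = - 5 \left(-2558707 + 1359830\right) = \left(-5\right) \left(-1198877\right) = 5994385$)
$q = - \frac{8718191}{4137242}$ ($q = -3 + \frac{3693535}{4137242} = - \frac{8718191}{4137242} \approx -2.1072$)
$q + L = - \frac{8718191}{4137242} + 5994385 = \frac{24800212667979}{4137242}$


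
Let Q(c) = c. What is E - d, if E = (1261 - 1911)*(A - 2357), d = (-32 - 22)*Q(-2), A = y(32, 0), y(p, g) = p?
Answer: 1511142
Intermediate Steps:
A = 32
d = 108 (d = (-32 - 22)*(-2) = -54*(-2) = 108)
E = 1511250 (E = (1261 - 1911)*(32 - 2357) = -650*(-2325) = 1511250)
E - d = 1511250 - 1*108 = 1511250 - 108 = 1511142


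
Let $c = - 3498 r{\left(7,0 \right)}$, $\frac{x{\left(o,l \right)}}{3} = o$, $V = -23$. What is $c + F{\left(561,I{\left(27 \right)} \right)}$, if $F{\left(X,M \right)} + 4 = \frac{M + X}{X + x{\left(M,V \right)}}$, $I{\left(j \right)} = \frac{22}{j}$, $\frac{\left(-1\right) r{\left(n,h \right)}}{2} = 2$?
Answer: $\frac{19346783}{1383} \approx 13989.0$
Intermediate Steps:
$r{\left(n,h \right)} = -4$ ($r{\left(n,h \right)} = \left(-2\right) 2 = -4$)
$x{\left(o,l \right)} = 3 o$
$F{\left(X,M \right)} = -4 + \frac{M + X}{X + 3 M}$
$c = 13992$ ($c = \left(-3498\right) \left(-4\right) = 13992$)
$c + F{\left(561,I{\left(27 \right)} \right)} = 13992 + \frac{- 11 \cdot \frac{22}{27} - 1683}{561 + 3 \cdot \frac{22}{27}} = 13992 + \frac{- 11 \cdot 22 \cdot \frac{1}{27} - 1683}{561 + 3 \cdot 22 \cdot \frac{1}{27}} = 13992 + \frac{\left(-11\right) \frac{22}{27} - 1683}{561 + 3 \cdot \frac{22}{27}} = 13992 + \frac{- \frac{242}{27} - 1683}{561 + \frac{22}{9}} = 13992 + \frac{1}{\frac{5071}{9}} \left(- \frac{45683}{27}\right) = 13992 + \frac{9}{5071} \left(- \frac{45683}{27}\right) = 13992 - \frac{4153}{1383} = \frac{19346783}{1383}$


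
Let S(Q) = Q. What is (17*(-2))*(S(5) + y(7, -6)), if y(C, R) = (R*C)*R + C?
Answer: -8976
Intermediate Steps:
y(C, R) = C + C*R**2 (y(C, R) = (C*R)*R + C = C*R**2 + C = C + C*R**2)
(17*(-2))*(S(5) + y(7, -6)) = (17*(-2))*(5 + 7*(1 + (-6)**2)) = -34*(5 + 7*(1 + 36)) = -34*(5 + 7*37) = -34*(5 + 259) = -34*264 = -8976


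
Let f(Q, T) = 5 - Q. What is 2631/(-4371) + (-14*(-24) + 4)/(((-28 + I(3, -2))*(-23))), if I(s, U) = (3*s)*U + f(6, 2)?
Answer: -9631/33511 ≈ -0.28740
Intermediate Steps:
I(s, U) = -1 + 3*U*s (I(s, U) = (3*s)*U + (5 - 1*6) = 3*U*s + (5 - 6) = 3*U*s - 1 = -1 + 3*U*s)
2631/(-4371) + (-14*(-24) + 4)/(((-28 + I(3, -2))*(-23))) = 2631/(-4371) + (-14*(-24) + 4)/(((-28 + (-1 + 3*(-2)*3))*(-23))) = 2631*(-1/4371) + (336 + 4)/(((-28 + (-1 - 18))*(-23))) = -877/1457 + 340/(((-28 - 19)*(-23))) = -877/1457 + 340/((-47*(-23))) = -877/1457 + 340/1081 = -9631/33511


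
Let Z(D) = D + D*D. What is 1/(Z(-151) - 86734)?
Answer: -1/64084 ≈ -1.5605e-5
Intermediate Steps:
Z(D) = D + D²
1/(Z(-151) - 86734) = 1/(-151*(1 - 151) - 86734) = 1/(-151*(-150) - 86734) = 1/(22650 - 86734) = 1/(-64084) = -1/64084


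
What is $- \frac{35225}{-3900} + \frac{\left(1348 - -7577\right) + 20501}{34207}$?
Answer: $\frac{52788119}{5336292} \approx 9.8923$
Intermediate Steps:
$- \frac{35225}{-3900} + \frac{\left(1348 - -7577\right) + 20501}{34207} = \left(-35225\right) \left(- \frac{1}{3900}\right) + \left(\left(1348 + 7577\right) + 20501\right) \frac{1}{34207} = \frac{1409}{156} + \left(8925 + 20501\right) \frac{1}{34207} = \frac{1409}{156} + 29426 \cdot \frac{1}{34207} = \frac{1409}{156} + \frac{29426}{34207} = \frac{52788119}{5336292}$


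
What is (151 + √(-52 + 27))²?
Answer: 22776 + 1510*I ≈ 22776.0 + 1510.0*I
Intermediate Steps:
(151 + √(-52 + 27))² = (151 + √(-25))² = (151 + 5*I)²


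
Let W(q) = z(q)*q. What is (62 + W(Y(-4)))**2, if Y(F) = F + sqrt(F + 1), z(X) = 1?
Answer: (58 + I*sqrt(3))**2 ≈ 3361.0 + 200.92*I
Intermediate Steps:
Y(F) = F + sqrt(1 + F)
W(q) = q (W(q) = 1*q = q)
(62 + W(Y(-4)))**2 = (62 + (-4 + sqrt(1 - 4)))**2 = (62 + (-4 + sqrt(-3)))**2 = (62 + (-4 + I*sqrt(3)))**2 = (58 + I*sqrt(3))**2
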